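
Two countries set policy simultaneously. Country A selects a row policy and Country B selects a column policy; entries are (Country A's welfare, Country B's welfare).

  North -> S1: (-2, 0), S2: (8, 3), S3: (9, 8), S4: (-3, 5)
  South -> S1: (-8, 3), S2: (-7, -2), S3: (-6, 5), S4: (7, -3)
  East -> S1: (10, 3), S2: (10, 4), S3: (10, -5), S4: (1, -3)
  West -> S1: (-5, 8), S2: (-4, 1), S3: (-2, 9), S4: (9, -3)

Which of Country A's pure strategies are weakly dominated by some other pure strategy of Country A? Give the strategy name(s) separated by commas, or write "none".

North, South

North: dominated, since East does at least as well everywhere (S1: 10>-2, S2: 10>8, S3: 10>9, S4: 1>-3).
South is weakly dominated by West (S1: -5>-8, S2: -4>-7, S3: -2>-6, S4: 9>7).
East is not dominated — it holds its own against North at S1 (10>-2); South at S1 (10>-8); West at S1 (10>-5).
West is not dominated — it holds its own against North at S4 (9>-3); South at S1 (-5>-8); East at S4 (9>1).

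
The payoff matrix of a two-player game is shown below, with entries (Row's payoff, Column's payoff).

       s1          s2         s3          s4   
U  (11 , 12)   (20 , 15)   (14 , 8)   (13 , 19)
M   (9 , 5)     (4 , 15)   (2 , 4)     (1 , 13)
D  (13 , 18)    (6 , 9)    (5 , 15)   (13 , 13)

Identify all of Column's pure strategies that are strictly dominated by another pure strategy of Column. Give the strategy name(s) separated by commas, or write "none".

s3

s1: no other strategy beats it everywhere (s2 at D (18>9); s3 at U (12>8); s4 at D (18>13)).
Nothing dominates s2: s1 at U (15>12); s3 at U (15>8); s4 at M (15>13).
s3 is strictly dominated by s1 (U: 12>8, M: 5>4, D: 18>15).
Nothing dominates s4: s1 at U (19>12); s2 at U (19>15); s3 at U (19>8).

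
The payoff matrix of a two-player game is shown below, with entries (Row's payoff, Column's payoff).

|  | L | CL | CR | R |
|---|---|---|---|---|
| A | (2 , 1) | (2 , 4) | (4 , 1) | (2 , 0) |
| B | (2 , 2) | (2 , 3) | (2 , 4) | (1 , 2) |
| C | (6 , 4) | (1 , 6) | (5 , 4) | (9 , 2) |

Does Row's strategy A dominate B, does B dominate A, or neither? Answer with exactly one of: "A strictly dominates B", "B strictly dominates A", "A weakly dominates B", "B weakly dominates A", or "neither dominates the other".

A weakly dominates B

A's payoffs vs B's, by Column's action — L: 2=2, CL: 2=2, CR: 4>2, R: 2>1.
A is at least as good everywhere and strictly better somewhere (tied only at L, CL), so A weakly but not strictly dominates B.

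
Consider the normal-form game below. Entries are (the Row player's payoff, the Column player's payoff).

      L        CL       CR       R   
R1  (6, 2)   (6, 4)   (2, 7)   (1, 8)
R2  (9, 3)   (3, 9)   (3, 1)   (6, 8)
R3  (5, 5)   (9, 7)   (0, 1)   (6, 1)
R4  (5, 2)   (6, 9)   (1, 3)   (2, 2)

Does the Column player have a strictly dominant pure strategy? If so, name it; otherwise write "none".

L fails to dominate CL at R1 (2<4).
CL fails to dominate CR at R1 (4<7).
CR fails to dominate L at R2 (1<3).
R fails to dominate L at R3 (1<5).
No single strategy dominates all the others.

none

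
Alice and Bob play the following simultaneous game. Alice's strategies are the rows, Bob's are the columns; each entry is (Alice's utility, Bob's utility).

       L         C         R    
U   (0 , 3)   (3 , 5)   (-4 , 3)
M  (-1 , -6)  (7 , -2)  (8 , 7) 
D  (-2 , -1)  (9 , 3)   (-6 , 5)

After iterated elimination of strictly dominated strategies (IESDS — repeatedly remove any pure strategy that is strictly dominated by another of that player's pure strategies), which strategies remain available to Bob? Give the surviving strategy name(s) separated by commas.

R

For Bob, C strictly dominates L on the remaining rows (U: 5>3, M: -2>-6, D: 3>-1); eliminate L.
For Alice, M strictly dominates U on the remaining columns (C: 7>3, R: 8>-4); eliminate U.
Bob's strategy C is strictly dominated by R (M: 7>-2, D: 5>3) and is removed.
For Alice, M strictly dominates D on the remaining columns (R: 8>-6); eliminate D.
Among the remaining strategies, none is strictly dominated by another pure strategy of the same player, so the elimination stops.
Surviving strategies — Alice: {M}; Bob: {R}.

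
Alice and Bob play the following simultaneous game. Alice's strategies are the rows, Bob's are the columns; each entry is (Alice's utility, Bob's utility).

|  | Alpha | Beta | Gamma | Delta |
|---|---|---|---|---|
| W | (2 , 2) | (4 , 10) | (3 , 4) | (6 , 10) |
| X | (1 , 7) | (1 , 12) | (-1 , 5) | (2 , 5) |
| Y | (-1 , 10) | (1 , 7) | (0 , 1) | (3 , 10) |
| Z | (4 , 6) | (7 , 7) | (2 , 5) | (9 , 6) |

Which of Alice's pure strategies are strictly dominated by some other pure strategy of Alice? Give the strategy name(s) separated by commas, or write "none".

W is not dominated — it holds its own against X at Alpha (2>1); Y at Alpha (2>-1); Z at Gamma (3>2).
X is strictly dominated by W (Alpha: 2>1, Beta: 4>1, Gamma: 3>-1, Delta: 6>2).
W strictly dominates Y — Alpha: 2>-1, Beta: 4>1, Gamma: 3>0, Delta: 6>3.
Nothing dominates Z: W at Alpha (4>2); X at Alpha (4>1); Y at Alpha (4>-1).

X, Y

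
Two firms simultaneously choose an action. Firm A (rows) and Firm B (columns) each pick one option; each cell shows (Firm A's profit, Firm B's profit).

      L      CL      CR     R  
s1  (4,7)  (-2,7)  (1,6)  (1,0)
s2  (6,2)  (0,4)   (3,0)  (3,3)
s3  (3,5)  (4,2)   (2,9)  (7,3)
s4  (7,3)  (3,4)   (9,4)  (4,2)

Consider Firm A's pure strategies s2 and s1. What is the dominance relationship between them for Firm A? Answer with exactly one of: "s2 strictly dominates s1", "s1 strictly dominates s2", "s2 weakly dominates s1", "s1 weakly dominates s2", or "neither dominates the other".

s2 strictly dominates s1

Compare s2 to s1 across every action of Firm B: L: 6>4, CL: 0>-2, CR: 3>1, R: 3>1.
s2 gives a strictly higher payoff against every action of Firm B, so s2 strictly dominates s1.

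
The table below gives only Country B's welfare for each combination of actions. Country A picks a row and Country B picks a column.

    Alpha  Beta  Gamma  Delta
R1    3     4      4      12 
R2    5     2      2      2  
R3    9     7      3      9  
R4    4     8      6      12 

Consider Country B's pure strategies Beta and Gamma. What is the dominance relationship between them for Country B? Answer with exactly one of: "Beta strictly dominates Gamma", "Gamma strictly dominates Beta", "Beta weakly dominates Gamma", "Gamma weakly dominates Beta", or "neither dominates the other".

Compare Beta to Gamma across each choice by Country A: R1: 4=4, R2: 2=2, R3: 7>3, R4: 8>6.
Beta is at least as good everywhere and strictly better somewhere (tied only at R1, R2), so Beta weakly but not strictly dominates Gamma.

Beta weakly dominates Gamma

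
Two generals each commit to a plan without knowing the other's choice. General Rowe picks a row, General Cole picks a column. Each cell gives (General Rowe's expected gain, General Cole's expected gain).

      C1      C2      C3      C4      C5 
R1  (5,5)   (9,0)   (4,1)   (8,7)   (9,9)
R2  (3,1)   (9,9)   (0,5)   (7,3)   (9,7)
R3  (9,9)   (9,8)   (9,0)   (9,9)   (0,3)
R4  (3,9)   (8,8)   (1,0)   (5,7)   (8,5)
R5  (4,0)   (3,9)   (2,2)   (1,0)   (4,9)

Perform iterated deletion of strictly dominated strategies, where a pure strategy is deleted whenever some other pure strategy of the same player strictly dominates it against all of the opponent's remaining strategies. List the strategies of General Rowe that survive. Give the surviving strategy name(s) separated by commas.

General Rowe's strategy R4 is strictly dominated by R1 (C1: 5>3, C2: 9>8, C3: 4>1, C4: 8>5, C5: 9>8) and is removed.
General Rowe's strategy R5 is strictly dominated by R1 (C1: 5>4, C2: 9>3, C3: 4>2, C4: 8>1, C5: 9>4) and is removed.
General Cole's strategy C3 is strictly dominated by C5 (R1: 9>1, R2: 7>5, R3: 3>0) and is removed.
Among the remaining strategies, none is strictly dominated by another pure strategy of the same player, so the elimination stops.
Surviving strategies — General Rowe: {R1, R2, R3}; General Cole: {C1, C2, C4, C5}.

R1, R2, R3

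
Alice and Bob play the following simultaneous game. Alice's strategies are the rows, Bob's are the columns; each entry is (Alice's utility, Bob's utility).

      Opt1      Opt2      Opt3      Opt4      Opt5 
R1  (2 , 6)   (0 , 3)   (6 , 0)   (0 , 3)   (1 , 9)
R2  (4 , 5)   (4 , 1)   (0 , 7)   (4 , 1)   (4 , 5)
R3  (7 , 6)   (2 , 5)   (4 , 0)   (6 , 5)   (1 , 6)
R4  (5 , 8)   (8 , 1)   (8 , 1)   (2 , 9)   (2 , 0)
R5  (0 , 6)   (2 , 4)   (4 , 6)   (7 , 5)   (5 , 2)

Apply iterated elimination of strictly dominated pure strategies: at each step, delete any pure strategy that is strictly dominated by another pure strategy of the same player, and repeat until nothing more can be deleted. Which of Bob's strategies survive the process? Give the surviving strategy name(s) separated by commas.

Opt1, Opt3, Opt4, Opt5

Row R1 is eliminated: R4 beats it against every remaining column (Opt1: 5>2, Opt2: 8>0, Opt3: 8>6, Opt4: 2>0, Opt5: 2>1).
Column Opt2 is eliminated: Opt1 beats it against every remaining row (R2: 5>1, R3: 6>5, R4: 8>1, R5: 6>4).
Among the remaining strategies, none is strictly dominated by another pure strategy of the same player, so the elimination stops.
Surviving strategies — Alice: {R2, R3, R4, R5}; Bob: {Opt1, Opt3, Opt4, Opt5}.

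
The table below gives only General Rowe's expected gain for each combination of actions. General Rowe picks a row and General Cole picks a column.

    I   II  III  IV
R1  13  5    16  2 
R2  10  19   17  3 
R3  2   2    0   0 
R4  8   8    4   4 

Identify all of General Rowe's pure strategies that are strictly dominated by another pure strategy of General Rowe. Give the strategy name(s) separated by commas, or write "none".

R3

Nothing dominates R1: R2 at I (13>10); R3 at I (13>2); R4 at I (13>8).
R2: no other strategy beats it everywhere (R1 at II (19>5); R3 at I (10>2); R4 at I (10>8)).
R1 strictly dominates R3 — I: 13>2, II: 5>2, III: 16>0, IV: 2>0.
Nothing dominates R4: R1 at II (8>5); R2 at IV (4>3); R3 at I (8>2).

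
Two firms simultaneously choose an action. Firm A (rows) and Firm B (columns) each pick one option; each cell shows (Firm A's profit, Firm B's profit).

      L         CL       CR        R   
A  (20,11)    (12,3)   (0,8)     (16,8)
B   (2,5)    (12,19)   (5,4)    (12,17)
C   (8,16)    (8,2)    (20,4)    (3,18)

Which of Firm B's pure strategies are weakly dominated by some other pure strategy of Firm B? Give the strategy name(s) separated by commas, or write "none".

CR

L: no other strategy beats it everywhere (CL at A (11>3); CR at A (11>8); R at A (11>8)).
CL: no other strategy beats it everywhere (L at B (19>5); CR at B (19>4); R at B (19>17)).
CR is weakly dominated by L (A: 11>8, B: 5>4, C: 16>4).
R: no other strategy beats it everywhere (L at B (17>5); CL at A (8>3); CR at B (17>4)).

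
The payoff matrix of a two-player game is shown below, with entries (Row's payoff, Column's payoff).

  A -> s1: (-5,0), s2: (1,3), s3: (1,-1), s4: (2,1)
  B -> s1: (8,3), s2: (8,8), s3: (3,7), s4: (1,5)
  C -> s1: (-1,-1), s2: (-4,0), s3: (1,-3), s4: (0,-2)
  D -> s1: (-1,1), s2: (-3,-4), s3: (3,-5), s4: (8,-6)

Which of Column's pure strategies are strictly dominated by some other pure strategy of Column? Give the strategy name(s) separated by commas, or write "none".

Nothing dominates s1: s2 at D (1>-4); s3 at A (0>-1); s4 at C (-1>-2).
s2: no other strategy beats it everywhere (s1 at A (3>0); s3 at A (3>-1); s4 at A (3>1)).
s3 is strictly dominated by s2 (A: 3>-1, B: 8>7, C: 0>-3, D: -4>-5).
s2 strictly dominates s4 — A: 3>1, B: 8>5, C: 0>-2, D: -4>-6.

s3, s4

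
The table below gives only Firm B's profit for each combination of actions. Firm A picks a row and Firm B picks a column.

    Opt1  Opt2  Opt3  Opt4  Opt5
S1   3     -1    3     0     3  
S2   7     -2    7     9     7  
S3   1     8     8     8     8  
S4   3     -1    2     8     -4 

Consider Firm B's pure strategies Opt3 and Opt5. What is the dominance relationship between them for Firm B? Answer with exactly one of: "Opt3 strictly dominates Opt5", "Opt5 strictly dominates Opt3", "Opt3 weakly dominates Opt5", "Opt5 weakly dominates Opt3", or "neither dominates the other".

Opt3's payoffs vs Opt5's, by Firm A's action — S1: 3=3, S2: 7=7, S3: 8=8, S4: 2>-4.
Opt3 is at least as good everywhere and strictly better somewhere (tied only at S1, S2, S3), so Opt3 weakly but not strictly dominates Opt5.

Opt3 weakly dominates Opt5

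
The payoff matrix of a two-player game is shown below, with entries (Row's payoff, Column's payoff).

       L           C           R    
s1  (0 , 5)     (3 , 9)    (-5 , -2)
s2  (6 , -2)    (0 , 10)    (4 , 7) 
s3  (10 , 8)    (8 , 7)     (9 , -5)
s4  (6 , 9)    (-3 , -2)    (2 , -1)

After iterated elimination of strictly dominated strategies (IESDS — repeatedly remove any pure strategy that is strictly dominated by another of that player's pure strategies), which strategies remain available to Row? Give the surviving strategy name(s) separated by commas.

Row s1 is eliminated: s3 beats it against every remaining column (L: 10>0, C: 8>3, R: 9>-5).
For Row, s3 strictly dominates s2 on the remaining columns (L: 10>6, C: 8>0, R: 9>4); eliminate s2.
Row s4 is eliminated: s3 beats it against every remaining column (L: 10>6, C: 8>-3, R: 9>2).
Column C is eliminated: L beats it against every remaining row (s3: 8>7).
Column R is eliminated: L beats it against every remaining row (s3: 8>-5).
Among the remaining strategies, none is strictly dominated by another pure strategy of the same player, so the elimination stops.
Surviving strategies — Row: {s3}; Column: {L}.

s3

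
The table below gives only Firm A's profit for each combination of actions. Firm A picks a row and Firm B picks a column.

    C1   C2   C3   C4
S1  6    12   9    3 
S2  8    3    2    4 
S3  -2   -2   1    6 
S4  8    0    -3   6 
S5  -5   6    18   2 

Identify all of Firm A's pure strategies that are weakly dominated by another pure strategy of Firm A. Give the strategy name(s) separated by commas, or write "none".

S1: no other strategy beats it everywhere (S2 at C2 (12>3); S3 at C1 (6>-2); S4 at C2 (12>0); S5 at C1 (6>-5)).
S2 is not dominated — it holds its own against S1 at C1 (8>6); S3 at C1 (8>-2); S4 at C2 (3>0); S5 at C1 (8>-5).
S3: no other strategy beats it everywhere (S1 at C4 (6>3); S2 at C4 (6>4); S4 at C3 (1>-3); S5 at C1 (-2>-5)).
S4: no other strategy beats it everywhere (S1 at C1 (8>6); S2 at C4 (6>4); S3 at C1 (8>-2); S5 at C1 (8>-5)).
Nothing dominates S5: S1 at C3 (18>9); S2 at C2 (6>3); S3 at C2 (6>-2); S4 at C2 (6>0).

none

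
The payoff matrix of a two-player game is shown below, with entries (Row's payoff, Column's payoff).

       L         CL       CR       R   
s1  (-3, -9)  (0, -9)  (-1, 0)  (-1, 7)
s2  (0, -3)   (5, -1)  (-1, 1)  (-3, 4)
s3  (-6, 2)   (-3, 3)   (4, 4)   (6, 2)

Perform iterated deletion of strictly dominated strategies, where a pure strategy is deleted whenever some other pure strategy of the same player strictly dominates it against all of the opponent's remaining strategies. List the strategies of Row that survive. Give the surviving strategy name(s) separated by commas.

s3

Column L is eliminated: CR beats it against every remaining row (s1: 0>-9, s2: 1>-3, s3: 4>2).
Column CL is eliminated: CR beats it against every remaining row (s1: 0>-9, s2: 1>-1, s3: 4>3).
Row s1 is eliminated: s3 beats it against every remaining column (CR: 4>-1, R: 6>-1).
Row's strategy s2 is strictly dominated by s3 (CR: 4>-1, R: 6>-3) and is removed.
Column's strategy R is strictly dominated by CR (s3: 4>2) and is removed.
Among the remaining strategies, none is strictly dominated by another pure strategy of the same player, so the elimination stops.
Surviving strategies — Row: {s3}; Column: {CR}.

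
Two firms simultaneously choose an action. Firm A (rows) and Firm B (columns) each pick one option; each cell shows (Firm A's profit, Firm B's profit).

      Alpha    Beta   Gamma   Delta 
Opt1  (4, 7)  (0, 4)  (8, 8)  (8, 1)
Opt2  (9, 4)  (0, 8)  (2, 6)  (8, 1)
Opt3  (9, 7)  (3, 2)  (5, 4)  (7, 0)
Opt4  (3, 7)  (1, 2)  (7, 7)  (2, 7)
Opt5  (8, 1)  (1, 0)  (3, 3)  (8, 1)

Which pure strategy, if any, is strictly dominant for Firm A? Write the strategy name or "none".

Opt1 fails to dominate Opt2 at Alpha (4<9).
Opt2 fails to dominate Opt1 at Beta (0=0).
Opt3 fails to dominate Opt1 at Gamma (5<8).
Opt4 fails to dominate Opt1 at Alpha (3<4).
Opt5 fails to dominate Opt1 at Gamma (3<8).
No single strategy dominates all the others.

none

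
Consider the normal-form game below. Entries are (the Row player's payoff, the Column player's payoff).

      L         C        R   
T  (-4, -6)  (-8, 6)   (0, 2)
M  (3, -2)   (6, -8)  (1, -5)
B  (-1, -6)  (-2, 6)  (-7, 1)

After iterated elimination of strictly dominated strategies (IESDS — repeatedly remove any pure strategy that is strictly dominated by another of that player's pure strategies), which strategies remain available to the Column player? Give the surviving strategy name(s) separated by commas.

L

Row T is eliminated: M beats it against every remaining column (L: 3>-4, C: 6>-8, R: 1>0).
Row B is eliminated: M beats it against every remaining column (L: 3>-1, C: 6>-2, R: 1>-7).
The Column player's strategy C is strictly dominated by L (M: -2>-8) and is removed.
Column R is eliminated: L beats it against every remaining row (M: -2>-5).
Among the remaining strategies, none is strictly dominated by another pure strategy of the same player, so the elimination stops.
Surviving strategies — the Row player: {M}; the Column player: {L}.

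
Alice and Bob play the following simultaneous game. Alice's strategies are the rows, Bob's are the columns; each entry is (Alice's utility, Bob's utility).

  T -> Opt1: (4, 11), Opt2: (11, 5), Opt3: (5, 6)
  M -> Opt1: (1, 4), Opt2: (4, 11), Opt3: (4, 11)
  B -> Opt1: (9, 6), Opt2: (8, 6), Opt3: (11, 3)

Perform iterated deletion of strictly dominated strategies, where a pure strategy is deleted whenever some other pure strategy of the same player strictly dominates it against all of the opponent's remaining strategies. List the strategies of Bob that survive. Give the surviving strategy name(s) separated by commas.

For Alice, T strictly dominates M on the remaining columns (Opt1: 4>1, Opt2: 11>4, Opt3: 5>4); eliminate M.
For Bob, Opt1 strictly dominates Opt3 on the remaining rows (T: 11>6, B: 6>3); eliminate Opt3.
Among the remaining strategies, none is strictly dominated by another pure strategy of the same player, so the elimination stops.
Surviving strategies — Alice: {T, B}; Bob: {Opt1, Opt2}.

Opt1, Opt2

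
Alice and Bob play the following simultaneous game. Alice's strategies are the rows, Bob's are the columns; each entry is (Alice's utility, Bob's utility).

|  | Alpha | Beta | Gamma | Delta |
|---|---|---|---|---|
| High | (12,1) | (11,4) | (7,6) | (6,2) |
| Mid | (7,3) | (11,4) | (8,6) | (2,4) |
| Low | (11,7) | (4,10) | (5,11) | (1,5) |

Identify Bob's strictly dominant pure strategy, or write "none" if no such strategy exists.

Gamma

Gamma vs Alpha: High: 6>1, Mid: 6>3, Low: 11>7.
Gamma vs Beta: High: 6>4, Mid: 6>4, Low: 11>10.
Gamma vs Delta: High: 6>2, Mid: 6>4, Low: 11>5.
Gamma strictly beats every other strategy against every opponent action, so it is strictly dominant.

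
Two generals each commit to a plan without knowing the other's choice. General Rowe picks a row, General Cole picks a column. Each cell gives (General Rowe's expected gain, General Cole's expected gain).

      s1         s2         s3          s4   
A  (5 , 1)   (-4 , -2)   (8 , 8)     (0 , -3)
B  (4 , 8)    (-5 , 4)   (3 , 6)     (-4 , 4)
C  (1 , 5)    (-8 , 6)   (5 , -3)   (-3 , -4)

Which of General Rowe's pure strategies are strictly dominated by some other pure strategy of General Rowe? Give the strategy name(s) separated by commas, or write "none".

B, C

Nothing dominates A: B at s1 (5>4); C at s1 (5>1).
B: dominated, since A does at least as well everywhere (s1: 5>4, s2: -4>-5, s3: 8>3, s4: 0>-4).
A strictly dominates C — s1: 5>1, s2: -4>-8, s3: 8>5, s4: 0>-3.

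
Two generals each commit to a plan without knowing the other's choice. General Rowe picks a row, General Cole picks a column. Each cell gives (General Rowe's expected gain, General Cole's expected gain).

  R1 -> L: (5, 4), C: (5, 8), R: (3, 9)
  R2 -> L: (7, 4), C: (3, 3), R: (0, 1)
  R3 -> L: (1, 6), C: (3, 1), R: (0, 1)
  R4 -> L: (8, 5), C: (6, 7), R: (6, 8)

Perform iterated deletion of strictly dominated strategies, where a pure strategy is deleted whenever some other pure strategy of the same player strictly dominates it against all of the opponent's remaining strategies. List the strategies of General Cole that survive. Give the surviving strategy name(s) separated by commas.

R

Row R1 is eliminated: R4 beats it against every remaining column (L: 8>5, C: 6>5, R: 6>3).
Row R2 is eliminated: R4 beats it against every remaining column (L: 8>7, C: 6>3, R: 6>0).
General Rowe's strategy R3 is strictly dominated by R4 (L: 8>1, C: 6>3, R: 6>0) and is removed.
For General Cole, C strictly dominates L on the remaining rows (R4: 7>5); eliminate L.
Column C is eliminated: R beats it against every remaining row (R4: 8>7).
Among the remaining strategies, none is strictly dominated by another pure strategy of the same player, so the elimination stops.
Surviving strategies — General Rowe: {R4}; General Cole: {R}.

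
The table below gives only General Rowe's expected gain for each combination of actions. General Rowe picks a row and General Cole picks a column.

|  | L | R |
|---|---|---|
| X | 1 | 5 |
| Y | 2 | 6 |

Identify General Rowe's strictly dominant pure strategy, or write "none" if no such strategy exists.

Y vs X: L: 2>1, R: 6>5.
Y strictly beats every other strategy against every opponent action, so it is strictly dominant.

Y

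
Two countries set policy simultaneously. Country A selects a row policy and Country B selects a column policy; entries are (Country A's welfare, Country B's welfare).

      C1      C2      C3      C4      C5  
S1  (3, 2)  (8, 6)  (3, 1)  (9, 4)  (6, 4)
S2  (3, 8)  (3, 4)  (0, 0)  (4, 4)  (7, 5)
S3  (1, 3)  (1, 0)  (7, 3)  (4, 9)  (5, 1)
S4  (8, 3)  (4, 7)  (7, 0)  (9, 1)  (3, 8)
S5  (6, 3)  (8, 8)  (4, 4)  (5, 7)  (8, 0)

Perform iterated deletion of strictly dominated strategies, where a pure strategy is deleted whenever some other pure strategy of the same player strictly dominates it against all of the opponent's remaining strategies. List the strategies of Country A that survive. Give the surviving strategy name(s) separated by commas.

Row S2 is eliminated: S5 beats it against every remaining column (C1: 6>3, C2: 8>3, C3: 4>0, C4: 5>4, C5: 8>7).
For Country B, C4 strictly dominates C3 on the remaining rows (S1: 4>1, S3: 9>3, S4: 1>0, S5: 7>4); eliminate C3.
For Country A, S1 strictly dominates S3 on the remaining columns (C1: 3>1, C2: 8>1, C4: 9>4, C5: 6>5); eliminate S3.
Column C1 is eliminated: C2 beats it against every remaining row (S1: 6>2, S4: 7>3, S5: 8>3).
Column C4 is eliminated: C2 beats it against every remaining row (S1: 6>4, S4: 7>1, S5: 8>7).
Country A's strategy S4 is strictly dominated by S1 (C2: 8>4, C5: 6>3) and is removed.
Country B's strategy C5 is strictly dominated by C2 (S1: 6>4, S5: 8>0) and is removed.
Among the remaining strategies, none is strictly dominated by another pure strategy of the same player, so the elimination stops.
Surviving strategies — Country A: {S1, S5}; Country B: {C2}.

S1, S5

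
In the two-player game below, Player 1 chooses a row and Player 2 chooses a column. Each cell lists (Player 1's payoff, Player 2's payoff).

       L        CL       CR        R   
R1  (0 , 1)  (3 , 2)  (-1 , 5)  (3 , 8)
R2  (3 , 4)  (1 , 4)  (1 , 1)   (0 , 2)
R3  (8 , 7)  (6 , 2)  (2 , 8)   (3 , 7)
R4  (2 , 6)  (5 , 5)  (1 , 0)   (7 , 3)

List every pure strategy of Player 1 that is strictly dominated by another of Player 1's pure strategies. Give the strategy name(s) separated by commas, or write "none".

R1, R2

R1: dominated, since R4 does at least as well everywhere (L: 2>0, CL: 5>3, CR: 1>-1, R: 7>3).
R2 is strictly dominated by R3 (L: 8>3, CL: 6>1, CR: 2>1, R: 3>0).
R3 is not dominated — it holds its own against R1 at L (8>0); R2 at L (8>3); R4 at L (8>2).
Nothing dominates R4: R1 at L (2>0); R2 at CL (5>1); R3 at R (7>3).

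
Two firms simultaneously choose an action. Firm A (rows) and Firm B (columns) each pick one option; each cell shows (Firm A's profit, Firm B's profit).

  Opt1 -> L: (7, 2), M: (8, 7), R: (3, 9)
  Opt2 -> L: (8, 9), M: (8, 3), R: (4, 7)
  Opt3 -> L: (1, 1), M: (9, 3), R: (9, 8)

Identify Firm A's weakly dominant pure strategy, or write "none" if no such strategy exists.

Opt1 fails to dominate Opt2 at L (7<8).
Opt2 fails to dominate Opt3 at M (8<9).
Opt3 fails to dominate Opt1 at L (1<7).
No single strategy dominates all the others.

none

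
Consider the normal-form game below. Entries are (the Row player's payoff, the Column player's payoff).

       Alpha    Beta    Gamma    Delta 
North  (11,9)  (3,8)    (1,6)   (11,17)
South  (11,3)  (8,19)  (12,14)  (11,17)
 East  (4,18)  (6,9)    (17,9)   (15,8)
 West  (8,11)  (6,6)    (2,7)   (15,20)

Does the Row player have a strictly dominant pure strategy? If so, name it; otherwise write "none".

none

North fails to dominate South at Alpha (11=11).
South fails to dominate North at Alpha (11=11).
East fails to dominate North at Alpha (4<11).
West fails to dominate North at Alpha (8<11).
No single strategy dominates all the others.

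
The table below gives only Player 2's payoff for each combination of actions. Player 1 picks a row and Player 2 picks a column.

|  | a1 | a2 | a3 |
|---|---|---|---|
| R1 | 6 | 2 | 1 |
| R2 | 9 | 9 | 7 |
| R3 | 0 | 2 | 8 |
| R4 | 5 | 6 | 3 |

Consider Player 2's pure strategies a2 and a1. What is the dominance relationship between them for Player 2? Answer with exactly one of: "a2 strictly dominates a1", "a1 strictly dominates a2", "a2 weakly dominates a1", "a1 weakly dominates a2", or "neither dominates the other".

Compare a2 to a1 across every action of Player 1: R1: 2<6, R2: 9=9, R3: 2>0, R4: 6>5.
a2 does better at R3, R4 but worse at R1; neither strategy dominates the other.

neither dominates the other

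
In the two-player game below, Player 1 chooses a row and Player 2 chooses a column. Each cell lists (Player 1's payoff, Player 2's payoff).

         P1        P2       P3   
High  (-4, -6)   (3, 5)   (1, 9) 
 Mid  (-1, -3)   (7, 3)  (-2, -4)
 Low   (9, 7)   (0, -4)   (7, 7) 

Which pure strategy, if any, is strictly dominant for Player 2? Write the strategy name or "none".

none

P1 fails to dominate P2 at High (-6<5).
P2 fails to dominate P1 at Low (-4<7).
P3 fails to dominate P1 at Mid (-4<-3).
No single strategy dominates all the others.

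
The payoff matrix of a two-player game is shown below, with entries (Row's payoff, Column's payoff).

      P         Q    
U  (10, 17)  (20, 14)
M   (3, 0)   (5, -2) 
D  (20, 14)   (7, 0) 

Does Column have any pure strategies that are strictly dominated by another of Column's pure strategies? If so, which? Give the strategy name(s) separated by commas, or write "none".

Q

Nothing dominates P: Q at U (17>14).
Q: dominated, since P does at least as well everywhere (U: 17>14, M: 0>-2, D: 14>0).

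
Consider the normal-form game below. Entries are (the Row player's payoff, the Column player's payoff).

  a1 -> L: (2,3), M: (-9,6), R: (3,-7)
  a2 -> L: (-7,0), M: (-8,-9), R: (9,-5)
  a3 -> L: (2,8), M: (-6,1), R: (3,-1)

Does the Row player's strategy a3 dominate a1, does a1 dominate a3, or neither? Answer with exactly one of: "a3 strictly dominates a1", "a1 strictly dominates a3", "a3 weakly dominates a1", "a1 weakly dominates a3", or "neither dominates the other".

a3's payoffs vs a1's, by the Column player's action — L: 2=2, M: -6>-9, R: 3=3.
a3 is at least as good everywhere and strictly better somewhere (tied only at L, R), so a3 weakly but not strictly dominates a1.

a3 weakly dominates a1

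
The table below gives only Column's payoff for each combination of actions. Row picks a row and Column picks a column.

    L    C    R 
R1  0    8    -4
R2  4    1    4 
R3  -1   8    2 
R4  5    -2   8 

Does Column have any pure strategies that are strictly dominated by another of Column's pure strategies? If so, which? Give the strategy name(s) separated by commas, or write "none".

L: no other strategy beats it everywhere (C at R2 (4>1); R at R1 (0>-4)).
Nothing dominates C: L at R1 (8>0); R at R1 (8>-4).
R: no other strategy beats it everywhere (L at R2 (4=4); C at R2 (4>1)).

none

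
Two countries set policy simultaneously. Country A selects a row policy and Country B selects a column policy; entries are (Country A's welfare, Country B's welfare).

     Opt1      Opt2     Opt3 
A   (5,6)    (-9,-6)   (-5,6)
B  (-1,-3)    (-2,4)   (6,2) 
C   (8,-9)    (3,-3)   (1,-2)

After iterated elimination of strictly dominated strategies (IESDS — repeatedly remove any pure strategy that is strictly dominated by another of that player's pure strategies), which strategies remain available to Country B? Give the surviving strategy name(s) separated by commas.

Country A's strategy A is strictly dominated by C (Opt1: 8>5, Opt2: 3>-9, Opt3: 1>-5) and is removed.
Column Opt1 is eliminated: Opt2 beats it against every remaining row (B: 4>-3, C: -3>-9).
Among the remaining strategies, none is strictly dominated by another pure strategy of the same player, so the elimination stops.
Surviving strategies — Country A: {B, C}; Country B: {Opt2, Opt3}.

Opt2, Opt3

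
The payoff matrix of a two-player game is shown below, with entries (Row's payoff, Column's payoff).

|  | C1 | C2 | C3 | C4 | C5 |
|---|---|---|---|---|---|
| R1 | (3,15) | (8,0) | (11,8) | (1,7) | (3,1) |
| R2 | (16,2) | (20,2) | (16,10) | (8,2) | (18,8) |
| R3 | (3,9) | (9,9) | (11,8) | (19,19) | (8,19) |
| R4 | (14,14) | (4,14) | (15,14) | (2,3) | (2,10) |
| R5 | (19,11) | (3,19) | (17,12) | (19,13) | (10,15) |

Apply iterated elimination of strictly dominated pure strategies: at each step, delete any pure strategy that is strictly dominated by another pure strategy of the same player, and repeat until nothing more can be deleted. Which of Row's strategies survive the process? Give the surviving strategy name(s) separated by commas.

R2, R3, R5

Row's strategy R1 is strictly dominated by R2 (C1: 16>3, C2: 20>8, C3: 16>11, C4: 8>1, C5: 18>3) and is removed.
Row's strategy R4 is strictly dominated by R2 (C1: 16>14, C2: 20>4, C3: 16>15, C4: 8>2, C5: 18>2) and is removed.
Column's strategy C1 is strictly dominated by C5 (R2: 8>2, R3: 19>9, R5: 15>11) and is removed.
Among the remaining strategies, none is strictly dominated by another pure strategy of the same player, so the elimination stops.
Surviving strategies — Row: {R2, R3, R5}; Column: {C2, C3, C4, C5}.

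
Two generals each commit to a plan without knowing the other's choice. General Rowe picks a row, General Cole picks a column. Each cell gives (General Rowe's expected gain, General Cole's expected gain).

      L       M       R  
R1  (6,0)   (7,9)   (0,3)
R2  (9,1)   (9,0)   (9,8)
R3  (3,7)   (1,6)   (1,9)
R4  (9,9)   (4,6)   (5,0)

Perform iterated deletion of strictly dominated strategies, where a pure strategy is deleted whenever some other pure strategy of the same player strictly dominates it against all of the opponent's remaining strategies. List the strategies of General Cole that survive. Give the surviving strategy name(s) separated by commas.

L, R

Row R1 is eliminated: R2 beats it against every remaining column (L: 9>6, M: 9>7, R: 9>0).
For General Rowe, R2 strictly dominates R3 on the remaining columns (L: 9>3, M: 9>1, R: 9>1); eliminate R3.
Column M is eliminated: L beats it against every remaining row (R2: 1>0, R4: 9>6).
Among the remaining strategies, none is strictly dominated by another pure strategy of the same player, so the elimination stops.
Surviving strategies — General Rowe: {R2, R4}; General Cole: {L, R}.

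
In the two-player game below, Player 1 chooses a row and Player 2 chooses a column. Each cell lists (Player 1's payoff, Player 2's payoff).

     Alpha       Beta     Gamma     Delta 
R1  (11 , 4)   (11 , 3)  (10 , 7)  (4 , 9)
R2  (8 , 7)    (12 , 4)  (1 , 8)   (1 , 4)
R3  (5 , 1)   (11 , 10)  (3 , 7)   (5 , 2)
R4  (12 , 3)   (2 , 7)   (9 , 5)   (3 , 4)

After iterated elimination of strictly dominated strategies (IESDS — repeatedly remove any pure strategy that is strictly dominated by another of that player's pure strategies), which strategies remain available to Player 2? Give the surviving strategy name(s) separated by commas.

Beta, Gamma, Delta

Player 2's strategy Alpha is strictly dominated by Gamma (R1: 7>4, R2: 8>7, R3: 7>1, R4: 5>3) and is removed.
For Player 1, R1 strictly dominates R4 on the remaining columns (Beta: 11>2, Gamma: 10>9, Delta: 4>3); eliminate R4.
Among the remaining strategies, none is strictly dominated by another pure strategy of the same player, so the elimination stops.
Surviving strategies — Player 1: {R1, R2, R3}; Player 2: {Beta, Gamma, Delta}.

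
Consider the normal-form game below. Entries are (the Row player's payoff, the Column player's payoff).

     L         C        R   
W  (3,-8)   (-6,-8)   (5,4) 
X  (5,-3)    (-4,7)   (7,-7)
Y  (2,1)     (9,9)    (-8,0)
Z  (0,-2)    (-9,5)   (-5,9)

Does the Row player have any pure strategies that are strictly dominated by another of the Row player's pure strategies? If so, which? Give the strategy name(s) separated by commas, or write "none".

W, Z

X strictly dominates W — L: 5>3, C: -4>-6, R: 7>5.
X: no other strategy beats it everywhere (W at L (5>3); Y at L (5>2); Z at L (5>0)).
Y is not dominated — it holds its own against W at C (9>-6); X at C (9>-4); Z at L (2>0).
Z: dominated, since W does at least as well everywhere (L: 3>0, C: -6>-9, R: 5>-5).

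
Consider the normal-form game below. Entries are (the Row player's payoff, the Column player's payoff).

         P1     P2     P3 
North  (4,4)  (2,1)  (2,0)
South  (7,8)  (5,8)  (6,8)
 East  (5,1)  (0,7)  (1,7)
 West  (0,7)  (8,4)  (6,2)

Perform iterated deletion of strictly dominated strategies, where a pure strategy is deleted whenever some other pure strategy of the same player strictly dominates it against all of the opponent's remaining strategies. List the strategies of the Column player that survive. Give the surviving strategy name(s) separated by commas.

P1, P2, P3

The Row player's strategy North is strictly dominated by South (P1: 7>4, P2: 5>2, P3: 6>2) and is removed.
Row East is eliminated: South beats it against every remaining column (P1: 7>5, P2: 5>0, P3: 6>1).
Among the remaining strategies, none is strictly dominated by another pure strategy of the same player, so the elimination stops.
Surviving strategies — the Row player: {South, West}; the Column player: {P1, P2, P3}.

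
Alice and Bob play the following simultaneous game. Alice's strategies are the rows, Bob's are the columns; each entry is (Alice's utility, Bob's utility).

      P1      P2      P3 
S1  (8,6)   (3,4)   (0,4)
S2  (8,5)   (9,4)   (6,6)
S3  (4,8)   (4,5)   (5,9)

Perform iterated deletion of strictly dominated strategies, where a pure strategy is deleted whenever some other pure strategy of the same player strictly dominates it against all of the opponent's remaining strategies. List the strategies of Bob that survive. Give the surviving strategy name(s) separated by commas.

P1, P3

For Alice, S2 strictly dominates S3 on the remaining columns (P1: 8>4, P2: 9>4, P3: 6>5); eliminate S3.
For Bob, P1 strictly dominates P2 on the remaining rows (S1: 6>4, S2: 5>4); eliminate P2.
Among the remaining strategies, none is strictly dominated by another pure strategy of the same player, so the elimination stops.
Surviving strategies — Alice: {S1, S2}; Bob: {P1, P3}.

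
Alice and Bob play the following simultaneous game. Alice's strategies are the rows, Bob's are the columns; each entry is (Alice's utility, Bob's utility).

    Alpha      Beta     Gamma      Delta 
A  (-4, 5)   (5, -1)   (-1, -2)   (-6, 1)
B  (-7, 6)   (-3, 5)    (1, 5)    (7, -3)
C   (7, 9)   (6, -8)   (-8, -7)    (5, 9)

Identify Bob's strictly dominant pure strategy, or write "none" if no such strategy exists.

Alpha fails to dominate Delta at C (9=9).
Beta fails to dominate Alpha at A (-1<5).
Gamma fails to dominate Alpha at A (-2<5).
Delta fails to dominate Alpha at A (1<5).
No single strategy dominates all the others.

none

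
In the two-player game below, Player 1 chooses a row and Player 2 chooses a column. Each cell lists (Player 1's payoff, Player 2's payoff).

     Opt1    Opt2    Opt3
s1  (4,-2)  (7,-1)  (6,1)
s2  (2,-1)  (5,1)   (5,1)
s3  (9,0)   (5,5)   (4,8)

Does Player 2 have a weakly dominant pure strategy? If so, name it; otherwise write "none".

Opt3

Opt3 vs Opt1: s1: 1>-2, s2: 1>-1, s3: 8>0.
Opt3 vs Opt2: s1: 1>-1, s2: 1=1, s3: 8>5.
Opt3 is at least as good as every other strategy against every opponent action, so it is weakly dominant.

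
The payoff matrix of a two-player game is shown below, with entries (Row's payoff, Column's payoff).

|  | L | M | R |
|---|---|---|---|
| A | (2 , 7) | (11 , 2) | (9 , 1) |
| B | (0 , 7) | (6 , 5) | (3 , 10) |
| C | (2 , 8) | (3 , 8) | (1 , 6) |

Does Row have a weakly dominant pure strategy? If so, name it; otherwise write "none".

A vs B: L: 2>0, M: 11>6, R: 9>3.
A vs C: L: 2=2, M: 11>3, R: 9>1.
A is at least as good as every other strategy against every opponent action, so it is weakly dominant.

A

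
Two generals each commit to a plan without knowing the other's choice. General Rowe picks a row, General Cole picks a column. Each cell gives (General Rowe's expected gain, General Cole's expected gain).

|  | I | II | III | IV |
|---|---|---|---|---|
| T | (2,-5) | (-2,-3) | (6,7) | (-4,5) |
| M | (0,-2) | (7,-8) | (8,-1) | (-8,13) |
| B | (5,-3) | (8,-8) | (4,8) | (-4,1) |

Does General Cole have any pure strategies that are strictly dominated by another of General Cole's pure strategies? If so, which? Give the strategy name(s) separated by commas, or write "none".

III strictly dominates I — T: 7>-5, M: -1>-2, B: 8>-3.
II is strictly dominated by III (T: 7>-3, M: -1>-8, B: 8>-8).
III: no other strategy beats it everywhere (I at T (7>-5); II at T (7>-3); IV at T (7>5)).
IV: no other strategy beats it everywhere (I at T (5>-5); II at T (5>-3); III at M (13>-1)).

I, II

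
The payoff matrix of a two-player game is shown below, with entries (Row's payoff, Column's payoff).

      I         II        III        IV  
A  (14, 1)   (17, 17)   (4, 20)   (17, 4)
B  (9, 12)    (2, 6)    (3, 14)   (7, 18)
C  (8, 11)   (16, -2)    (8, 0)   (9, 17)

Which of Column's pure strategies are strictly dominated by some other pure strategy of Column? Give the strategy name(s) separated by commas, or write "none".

I, II

I is strictly dominated by IV (A: 4>1, B: 18>12, C: 17>11).
II: dominated, since III does at least as well everywhere (A: 20>17, B: 14>6, C: 0>-2).
III is not dominated — it holds its own against I at A (20>1); II at A (20>17); IV at A (20>4).
IV: no other strategy beats it everywhere (I at A (4>1); II at B (18>6); III at B (18>14)).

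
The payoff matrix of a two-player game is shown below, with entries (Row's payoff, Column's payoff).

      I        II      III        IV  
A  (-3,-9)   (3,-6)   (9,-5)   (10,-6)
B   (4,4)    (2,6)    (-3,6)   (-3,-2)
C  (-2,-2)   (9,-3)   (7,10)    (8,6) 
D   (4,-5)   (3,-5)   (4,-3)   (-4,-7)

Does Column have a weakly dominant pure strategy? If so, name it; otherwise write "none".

III

III vs I: A: -5>-9, B: 6>4, C: 10>-2, D: -3>-5.
III vs II: A: -5>-6, B: 6=6, C: 10>-3, D: -3>-5.
III vs IV: A: -5>-6, B: 6>-2, C: 10>6, D: -3>-7.
III is at least as good as every other strategy against every opponent action, so it is weakly dominant.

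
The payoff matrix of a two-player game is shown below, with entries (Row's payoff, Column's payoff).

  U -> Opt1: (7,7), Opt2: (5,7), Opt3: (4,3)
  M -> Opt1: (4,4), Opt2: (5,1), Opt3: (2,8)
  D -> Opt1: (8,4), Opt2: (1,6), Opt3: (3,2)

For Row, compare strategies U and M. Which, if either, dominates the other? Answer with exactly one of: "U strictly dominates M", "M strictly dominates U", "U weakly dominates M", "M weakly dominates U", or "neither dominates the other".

U weakly dominates M

Compare U to M across each choice by Column: Opt1: 7>4, Opt2: 5=5, Opt3: 4>2.
U is at least as good everywhere and strictly better somewhere (tied only at Opt2), so U weakly but not strictly dominates M.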